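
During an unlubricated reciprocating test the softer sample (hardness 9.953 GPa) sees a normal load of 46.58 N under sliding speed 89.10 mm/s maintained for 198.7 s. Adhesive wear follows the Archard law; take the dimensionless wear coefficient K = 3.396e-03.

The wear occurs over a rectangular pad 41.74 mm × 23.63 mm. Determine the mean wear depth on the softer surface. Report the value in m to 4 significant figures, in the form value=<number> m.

value=2.853e-07 m

Shown intermediates are rounded, and the computation maintains full precision; a single final rounding, at four significant digits.
Convert: Sliding speed v = 89.10 mm/s = 0.08910 m/s. Sliding distance L = v·t = 0.08910 m/s × 198.7 s = 17.70 m.
Convert: Hardness H = 9.953 GPa = 9.953e+09 Pa.
Convert: Pad sides 41.74 mm × 23.63 mm = 0.04174 m × 0.02363 m. Contact area A = 0.04174 m × 0.02363 m = 9.863e-04 m².
Working in SI base units: W = 46.58 N, H = 9.953e+09 Pa, K = 3.396e-03.
Worn volume V = K·W·L/H = 3.396e-03 · 46.58 · 17.70 / 9.953e+09 = 2.814e-10 m³.
Mean depth h = V/A = 2.814e-10 / 9.863e-04 = 2.853e-07 m.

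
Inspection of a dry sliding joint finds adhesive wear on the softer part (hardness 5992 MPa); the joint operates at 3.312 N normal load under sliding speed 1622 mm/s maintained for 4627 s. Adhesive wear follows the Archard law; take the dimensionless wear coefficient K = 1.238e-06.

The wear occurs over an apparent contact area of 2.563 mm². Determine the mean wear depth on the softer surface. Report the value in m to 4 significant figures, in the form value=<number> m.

The intermediates are shown rounded, and each operation holds exact precision, and one last rounding: 4 significant figures.
Convert: Sliding speed v = 1622 mm/s = 1.622 m/s. Path length L = v·t = 1.622 m/s × 4627 s = 7505 m.
Convert: Hardness H = 5992 MPa = 5.992e+09 Pa.
Convert: Contact area A = 2.563 mm² = 2.563e-06 m².
Restated in SI base units: W = 3.312 N, H = 5.992e+09 Pa, K = 1.238e-06.
The Archard volume V = K·W·L/H = 1.238e-06 · 3.312 · 7505 / 5.992e+09 = 5.136e-12 m³.
Depth of wear h = V/A = 5.136e-12 / 2.563e-06 = 2.004e-06 m.

value=2.004e-06 m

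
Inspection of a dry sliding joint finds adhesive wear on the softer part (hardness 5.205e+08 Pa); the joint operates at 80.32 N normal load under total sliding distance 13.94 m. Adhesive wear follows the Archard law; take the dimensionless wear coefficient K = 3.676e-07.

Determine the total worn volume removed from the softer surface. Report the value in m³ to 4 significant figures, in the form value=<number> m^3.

value=7.908e-13 m^3

Every step keeps full precision. Intermediates are shown rounded — rounded once at the end: four significant figures.
Expressed in SI base units: W = 80.32 N, H = 5.205e+08 Pa, K = 3.676e-07.
Apply Archard: V = K·W·L/H = 3.676e-07 · 80.32 · 13.94 / 5.205e+08 = 7.908e-13 m³.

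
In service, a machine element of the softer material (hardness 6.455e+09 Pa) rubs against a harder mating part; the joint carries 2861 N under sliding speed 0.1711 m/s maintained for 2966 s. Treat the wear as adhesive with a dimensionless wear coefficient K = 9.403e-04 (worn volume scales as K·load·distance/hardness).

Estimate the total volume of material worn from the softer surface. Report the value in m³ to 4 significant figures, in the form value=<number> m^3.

All working math carries exact precision; printed values are rounded. Rounded just once, at four significant digits.
Convert: The distance L = v·t = 0.1711 m/s × 2966 s = 507.5 m.
Restated in SI base units: W = 2861 N, H = 6.455e+09 Pa, K = 9.403e-04.
Archard volume V = K·W·L/H = 9.403e-04 · 2861 · 507.5 / 6.455e+09 = 2.115e-07 m³.

value=2.115e-07 m^3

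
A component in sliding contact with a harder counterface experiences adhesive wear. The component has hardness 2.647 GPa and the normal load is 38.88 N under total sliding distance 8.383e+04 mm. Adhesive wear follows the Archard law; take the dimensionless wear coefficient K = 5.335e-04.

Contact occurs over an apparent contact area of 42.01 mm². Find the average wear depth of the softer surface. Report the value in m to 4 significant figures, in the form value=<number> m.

value=1.564e-05 m

Intermediates are displayed rounded. Every step keeps full float precision; one final rounding, at 4 significant figures.
Sliding distance L = 8.383e+04 mm = 83.83 m.
Hardness H = 2.647 GPa = 2.647e+09 Pa.
Contact area A = 42.01 mm² = 4.201e-05 m².
Restated in SI base units: W = 38.88 N, H = 2.647e+09 Pa, K = 5.335e-04.
By Archard's law, V = K·W·L/H = 5.335e-04 · 38.88 · 83.83 / 2.647e+09 = 6.569e-10 m³.
Wear depth h = V/A = 6.569e-10 / 4.201e-05 = 1.564e-05 m.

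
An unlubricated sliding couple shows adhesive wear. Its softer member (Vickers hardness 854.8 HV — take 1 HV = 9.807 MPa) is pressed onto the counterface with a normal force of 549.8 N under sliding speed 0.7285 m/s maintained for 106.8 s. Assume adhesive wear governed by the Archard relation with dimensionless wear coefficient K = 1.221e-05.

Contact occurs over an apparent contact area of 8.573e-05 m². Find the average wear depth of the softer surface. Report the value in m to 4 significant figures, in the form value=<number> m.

value=7.268e-07 m

Intermediates are shown rounded; all arithmetic holds full precision. Rounded just once: 4 significant digits.
Convert: Sliding distance L = v·t = 0.7285 m/s × 106.8 s = 77.80 m.
Convert: Hardness H = 854.8 HV × 9.807 MPa/HV = 8383 MPa = 8.383e+09 Pa.
Expressed in SI base units: W = 549.8 N, H = 8.383e+09 Pa, K = 1.221e-05.
Worn volume V = K·W·L/H = 1.221e-05 · 549.8 · 77.80 / 8.383e+09 = 6.230e-11 m³.
Depth of wear h = V/A = 6.230e-11 / 8.573e-05 = 7.268e-07 m.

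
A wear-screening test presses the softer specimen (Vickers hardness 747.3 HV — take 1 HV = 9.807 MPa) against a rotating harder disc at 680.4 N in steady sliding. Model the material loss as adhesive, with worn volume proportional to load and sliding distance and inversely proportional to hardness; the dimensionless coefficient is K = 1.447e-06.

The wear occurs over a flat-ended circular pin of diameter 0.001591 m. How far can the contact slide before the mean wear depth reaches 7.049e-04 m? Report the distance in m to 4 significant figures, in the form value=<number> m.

Intermediate values appear rounded, and each operation runs at full float precision. Rounded just once to four significant figures.
Convert: Hardness H = 747.3 HV × 9.807 MPa/HV = 7329 MPa = 7.329e+09 Pa.
Convert: Contact area A = π·d²/4 = π·(0.001591 m)²/4 = 1.988e-06 m².
SI base units throughout: W = 680.4 N, H = 7.329e+09 Pa, K = 1.447e-06.
Wearable volume V_lim = h_lim·A = 7.049e-04 · 1.988e-06 = 1.401e-09 m³.
Inverting, life L = V_lim·H/(K·W) = 1.401e-09 · 7.329e+09 / (1.447e-06 · 680.4) = 1.043e+04 m.

value=1.043e+04 m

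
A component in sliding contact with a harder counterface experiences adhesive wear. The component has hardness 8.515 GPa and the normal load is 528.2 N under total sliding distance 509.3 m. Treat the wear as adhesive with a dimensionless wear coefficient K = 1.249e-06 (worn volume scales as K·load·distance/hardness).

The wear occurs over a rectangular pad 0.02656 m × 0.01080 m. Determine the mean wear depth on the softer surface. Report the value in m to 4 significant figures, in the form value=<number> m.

value=1.376e-07 m

The intermediates are shown rounded; the computation maintains full float precision — one last rounding: 4 significant figures.
Hardness H = 8.515 GPa = 8.515e+09 Pa.
Contact area A = 0.02656 m × 0.01080 m = 2.868e-04 m².
Expressed in SI base units: W = 528.2 N, H = 8.515e+09 Pa, K = 1.249e-06.
Archard relation: V = K·W·L/H = 1.249e-06 · 528.2 · 509.3 / 8.515e+09 = 3.946e-11 m³.
Mean depth h = V/A = 3.946e-11 / 2.868e-04 = 1.376e-07 m.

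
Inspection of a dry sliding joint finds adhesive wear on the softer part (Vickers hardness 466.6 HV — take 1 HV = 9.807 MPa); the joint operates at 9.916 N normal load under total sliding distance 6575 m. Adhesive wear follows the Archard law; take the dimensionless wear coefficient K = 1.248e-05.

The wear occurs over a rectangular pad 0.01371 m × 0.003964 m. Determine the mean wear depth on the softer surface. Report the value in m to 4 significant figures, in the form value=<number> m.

Every step holds full float precision, and the intermediates are shown rounded — one final rounding, at four significant figures.
Hardness H = 466.6 HV × 9.807 MPa/HV = 4576 MPa = 4.576e+09 Pa.
Contact area A = 0.01371 m × 0.003964 m = 5.435e-05 m².
Collected in SI base units: W = 9.916 N, H = 4.576e+09 Pa, K = 1.248e-05.
Wear volume V = K·W·L/H = 1.248e-05 · 9.916 · 6575 / 4.576e+09 = 1.778e-10 m³.
Wear depth h = V/A = 1.778e-10 / 5.435e-05 = 3.272e-06 m.

value=3.272e-06 m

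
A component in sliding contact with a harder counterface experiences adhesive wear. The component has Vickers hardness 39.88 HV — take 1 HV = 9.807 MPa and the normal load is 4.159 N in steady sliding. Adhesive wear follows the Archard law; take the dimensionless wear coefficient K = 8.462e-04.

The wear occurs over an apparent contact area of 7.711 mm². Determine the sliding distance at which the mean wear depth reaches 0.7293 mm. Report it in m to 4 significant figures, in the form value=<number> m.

The intermediates are printed rounded, and every step runs at full float precision. Rounded once at the end, at four significant figures.
Convert: Hardness H = 39.88 HV × 9.807 MPa/HV = 391.1 MPa = 3.911e+08 Pa.
Convert: Contact area A = 7.711 mm² = 7.711e-06 m².
Convert: Depth limit h_lim = 0.7293 mm = 7.293e-04 m.
As SI base values: W = 4.159 N, H = 3.911e+08 Pa, K = 8.462e-04.
Wearable volume V_lim = h_lim·A = 7.293e-04 · 7.711e-06 = 5.624e-09 m³.
Inverting, life L = V_lim·H/(K·W) = 5.624e-09 · 3.911e+08 / (8.462e-04 · 4.159) = 625.0 m.

value=625.0 m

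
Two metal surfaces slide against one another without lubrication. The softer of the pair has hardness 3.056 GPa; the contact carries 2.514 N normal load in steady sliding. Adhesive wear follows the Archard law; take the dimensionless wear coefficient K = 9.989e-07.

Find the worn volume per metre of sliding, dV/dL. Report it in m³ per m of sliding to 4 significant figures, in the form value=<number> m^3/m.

value=8.217e-16 m^3/m

The algebra carries full precision — intermediate values are printed rounded. Rounded just once: 4 significant figures.
Convert: Hardness H = 3.056 GPa = 3.056e+09 Pa.
In SI base units, W = 2.514 N, H = 3.056e+09 Pa, K = 9.989e-07.
Sliding wear rate dV/dL = K·W/H (no L dependence): 9.989e-07 · 2.514 / 3.056e+09 = 8.217e-16 m³/m.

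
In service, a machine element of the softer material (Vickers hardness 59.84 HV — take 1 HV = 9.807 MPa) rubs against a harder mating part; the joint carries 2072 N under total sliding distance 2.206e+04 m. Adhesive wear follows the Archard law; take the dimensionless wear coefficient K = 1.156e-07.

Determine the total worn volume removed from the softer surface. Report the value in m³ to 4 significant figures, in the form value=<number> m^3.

All arithmetic carries full precision — shown intermediates are rounded; rounded once at the end: four significant digits.
Convert: Hardness H = 59.84 HV × 9.807 MPa/HV = 586.9 MPa = 5.869e+08 Pa.
In SI base units: W = 2072 N, H = 5.869e+08 Pa, K = 1.156e-07.
Volume removed: V = K·W·L/H = 1.156e-07 · 2072 · 2.206e+04 / 5.869e+08 = 9.004e-09 m³.

value=9.004e-09 m^3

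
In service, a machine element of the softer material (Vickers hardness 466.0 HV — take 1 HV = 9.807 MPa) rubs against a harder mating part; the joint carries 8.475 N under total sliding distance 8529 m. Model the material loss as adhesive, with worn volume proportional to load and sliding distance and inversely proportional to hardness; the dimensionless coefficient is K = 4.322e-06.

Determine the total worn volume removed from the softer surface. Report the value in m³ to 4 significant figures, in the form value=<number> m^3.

value=6.836e-11 m^3

Intermediates are printed rounded. Every step maintains full float precision, and rounded just once, at four significant digits.
Hardness H = 466.0 HV × 9.807 MPa/HV = 4570 MPa = 4.570e+09 Pa.
Working in SI base units: W = 8.475 N, H = 4.570e+09 Pa, K = 4.322e-06.
Archard relation: V = K·W·L/H = 4.322e-06 · 8.475 · 8529 / 4.570e+09 = 6.836e-11 m³.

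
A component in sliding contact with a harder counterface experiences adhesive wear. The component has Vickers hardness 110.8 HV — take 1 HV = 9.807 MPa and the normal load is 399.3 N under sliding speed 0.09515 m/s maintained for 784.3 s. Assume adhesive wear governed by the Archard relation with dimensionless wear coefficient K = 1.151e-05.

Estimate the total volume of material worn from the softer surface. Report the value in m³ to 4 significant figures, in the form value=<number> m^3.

value=3.156e-10 m^3

Intermediate values are printed rounded, and the algebra keeps full precision; a lone final rounding to 4 significant digits.
The distance L = v·t = 0.09515 m/s × 784.3 s = 74.63 m.
Hardness H = 110.8 HV × 9.807 MPa/HV = 1087 MPa = 1.087e+09 Pa.
Restated in SI base units: W = 399.3 N, H = 1.087e+09 Pa, K = 1.151e-05.
The Archard volume V = K·W·L/H = 1.151e-05 · 399.3 · 74.63 / 1.087e+09 = 3.156e-10 m³.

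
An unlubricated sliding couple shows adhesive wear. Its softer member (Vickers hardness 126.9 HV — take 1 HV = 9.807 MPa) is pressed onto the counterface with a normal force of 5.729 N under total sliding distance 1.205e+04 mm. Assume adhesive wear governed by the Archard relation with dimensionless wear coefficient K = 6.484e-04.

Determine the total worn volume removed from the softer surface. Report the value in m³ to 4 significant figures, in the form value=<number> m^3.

value=3.597e-11 m^3

Intermediate values are shown rounded, and each operation keeps full precision, and one final rounding: four significant digits.
Convert: Distance L = 1.205e+04 mm = 12.05 m.
Convert: Hardness H = 126.9 HV × 9.807 MPa/HV = 1245 MPa = 1.245e+09 Pa.
Restated in SI base units: W = 5.729 N, H = 1.245e+09 Pa, K = 6.484e-04.
The Archard volume V = K·W·L/H = 6.484e-04 · 5.729 · 12.05 / 1.245e+09 = 3.597e-11 m³.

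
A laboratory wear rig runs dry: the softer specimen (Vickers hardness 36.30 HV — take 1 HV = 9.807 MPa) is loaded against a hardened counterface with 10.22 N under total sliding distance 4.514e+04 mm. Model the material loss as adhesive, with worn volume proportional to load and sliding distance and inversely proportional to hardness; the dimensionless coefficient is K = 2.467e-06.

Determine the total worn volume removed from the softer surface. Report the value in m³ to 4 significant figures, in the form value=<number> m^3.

The intermediates are shown rounded. Each operation maintains full precision, and rounded just once to four significant digits.
Convert: Sliding distance L = 4.514e+04 mm = 45.14 m.
Convert: Hardness H = 36.30 HV × 9.807 MPa/HV = 356.0 MPa = 3.560e+08 Pa.
In SI base units: W = 10.22 N, H = 3.560e+08 Pa, K = 2.467e-06.
Apply Archard: V = K·W·L/H = 2.467e-06 · 10.22 · 45.14 / 3.560e+08 = 3.197e-12 m³.

value=3.197e-12 m^3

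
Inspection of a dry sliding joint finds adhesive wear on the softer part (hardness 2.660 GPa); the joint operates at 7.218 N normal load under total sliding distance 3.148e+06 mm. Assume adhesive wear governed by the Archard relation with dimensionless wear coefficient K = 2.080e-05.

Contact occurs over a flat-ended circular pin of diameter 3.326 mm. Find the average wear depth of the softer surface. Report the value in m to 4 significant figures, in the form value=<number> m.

Intermediate values are shown rounded; all arithmetic keeps exact precision — rounded once at the end to four significant digits.
The distance L = 3.148e+06 mm = 3148 m.
Hardness H = 2.660 GPa = 2.660e+09 Pa.
Pin diameter d = 3.326 mm = 0.003326 m. Contact area A = π·d²/4 = π·(0.003326 m)²/4 = 8.688e-06 m².
Expressed in SI base units: W = 7.218 N, H = 2.660e+09 Pa, K = 2.080e-05.
Archard relation: V = K·W·L/H = 2.080e-05 · 7.218 · 3148 / 2.660e+09 = 1.777e-10 m³.
Average depth h = V/A = 1.777e-10 / 8.688e-06 = 2.045e-05 m.

value=2.045e-05 m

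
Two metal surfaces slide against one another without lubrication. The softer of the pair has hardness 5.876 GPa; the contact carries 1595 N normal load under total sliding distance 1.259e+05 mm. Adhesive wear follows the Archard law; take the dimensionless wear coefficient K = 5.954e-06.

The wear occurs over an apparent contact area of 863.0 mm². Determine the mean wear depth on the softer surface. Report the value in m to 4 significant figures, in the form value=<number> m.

value=2.358e-07 m

The intermediates are displayed rounded; all arithmetic maintains exact precision; a lone final rounding: four significant digits.
Convert: Sliding distance L = 1.259e+05 mm = 125.9 m.
Convert: Hardness H = 5.876 GPa = 5.876e+09 Pa.
Convert: Contact area A = 863.0 mm² = 8.630e-04 m².
In SI base units: W = 1595 N, H = 5.876e+09 Pa, K = 5.954e-06.
Volume removed: V = K·W·L/H = 5.954e-06 · 1595 · 125.9 / 5.876e+09 = 2.035e-10 m³.
Mean depth h = V/A = 2.035e-10 / 8.630e-04 = 2.358e-07 m.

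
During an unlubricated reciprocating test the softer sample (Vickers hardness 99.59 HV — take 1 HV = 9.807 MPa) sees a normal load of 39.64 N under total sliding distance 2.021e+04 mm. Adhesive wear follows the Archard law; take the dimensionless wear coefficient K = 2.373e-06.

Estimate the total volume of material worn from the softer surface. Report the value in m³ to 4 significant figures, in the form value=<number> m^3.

Every step maintains full float precision; intermediates appear rounded; rounded once at the end, at four significant digits.
Sliding distance L = 2.021e+04 mm = 20.21 m.
Hardness H = 99.59 HV × 9.807 MPa/HV = 976.7 MPa = 9.767e+08 Pa.
SI base units throughout: W = 39.64 N, H = 9.767e+08 Pa, K = 2.373e-06.
Archard volume V = K·W·L/H = 2.373e-06 · 39.64 · 20.21 / 9.767e+08 = 1.946e-12 m³.

value=1.946e-12 m^3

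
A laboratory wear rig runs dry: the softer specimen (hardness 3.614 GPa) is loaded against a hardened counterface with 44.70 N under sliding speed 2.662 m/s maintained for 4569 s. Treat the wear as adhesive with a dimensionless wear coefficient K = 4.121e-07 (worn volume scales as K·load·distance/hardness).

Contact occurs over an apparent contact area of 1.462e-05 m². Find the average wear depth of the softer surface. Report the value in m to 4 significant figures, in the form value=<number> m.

value=4.240e-06 m

Intermediate values are printed rounded. All working math maintains full float precision — a lone final rounding, at 4 significant figures.
Convert: Distance covered L = v·t = 2.662 m/s × 4569 s = 1.216e+04 m.
Convert: Hardness H = 3.614 GPa = 3.614e+09 Pa.
Working in SI base units: W = 44.70 N, H = 3.614e+09 Pa, K = 4.121e-07.
Wear volume V = K·W·L/H = 4.121e-07 · 44.70 · 1.216e+04 / 3.614e+09 = 6.199e-11 m³.
Mean wear depth h = V/A = 6.199e-11 / 1.462e-05 = 4.240e-06 m.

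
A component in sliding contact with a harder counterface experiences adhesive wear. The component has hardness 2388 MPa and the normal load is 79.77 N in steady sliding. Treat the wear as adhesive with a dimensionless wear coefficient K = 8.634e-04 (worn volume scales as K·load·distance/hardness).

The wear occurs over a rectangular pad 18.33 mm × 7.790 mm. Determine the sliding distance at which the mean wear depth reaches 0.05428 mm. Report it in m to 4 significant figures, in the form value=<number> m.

Every step keeps full precision. Displayed values are rounded — a single final rounding, at four significant digits.
Convert: Hardness H = 2388 MPa = 2.388e+09 Pa.
Convert: Pad sides 18.33 mm × 7.790 mm = 0.01833 m × 0.007790 m. Contact area A = 0.01833 m × 0.007790 m = 1.428e-04 m².
Convert: Depth limit h_lim = 0.05428 mm = 5.428e-05 m.
SI base units throughout: W = 79.77 N, H = 2.388e+09 Pa, K = 8.634e-04.
Permissible volume V_lim = h_lim·A = 5.428e-05 · 1.428e-04 = 7.751e-09 m³.
So the life L = V_lim·H/(K·W) = 7.751e-09 · 2.388e+09 / (8.634e-04 · 79.77) = 268.7 m.

value=268.7 m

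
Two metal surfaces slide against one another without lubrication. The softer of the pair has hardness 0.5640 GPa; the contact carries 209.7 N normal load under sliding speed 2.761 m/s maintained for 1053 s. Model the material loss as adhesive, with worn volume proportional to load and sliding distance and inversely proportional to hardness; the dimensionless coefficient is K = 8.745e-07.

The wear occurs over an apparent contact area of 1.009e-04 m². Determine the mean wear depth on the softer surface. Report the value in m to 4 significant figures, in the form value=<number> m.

value=9.369e-06 m

All arithmetic carries full float precision. The intermediates are printed rounded, and a lone final rounding, at 4 significant figures.
Convert: Distance covered L = v·t = 2.761 m/s × 1053 s = 2907 m.
Convert: Hardness H = 0.5640 GPa = 5.640e+08 Pa.
In SI base units: W = 209.7 N, H = 5.640e+08 Pa, K = 8.745e-07.
Apply Archard: V = K·W·L/H = 8.745e-07 · 209.7 · 2907 / 5.640e+08 = 9.453e-10 m³.
Wear depth h = V/A = 9.453e-10 / 1.009e-04 = 9.369e-06 m.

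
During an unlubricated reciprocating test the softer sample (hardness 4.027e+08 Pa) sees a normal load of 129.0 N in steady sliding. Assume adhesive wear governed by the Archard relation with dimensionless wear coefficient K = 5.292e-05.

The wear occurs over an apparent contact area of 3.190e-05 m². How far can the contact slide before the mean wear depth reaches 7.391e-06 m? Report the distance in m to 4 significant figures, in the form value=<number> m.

Intermediates appear rounded — the computation keeps full float precision. Rounded just once to 4 significant figures.
Restated in SI base units: W = 129.0 N, H = 4.027e+08 Pa, K = 5.292e-05.
Permissible volume V_lim = h_lim·A = 7.391e-06 · 3.190e-05 = 2.358e-10 m³.
Sliding life L = V_lim·H/(K·W) = 2.358e-10 · 4.027e+08 / (5.292e-05 · 129.0) = 13.91 m.

value=13.91 m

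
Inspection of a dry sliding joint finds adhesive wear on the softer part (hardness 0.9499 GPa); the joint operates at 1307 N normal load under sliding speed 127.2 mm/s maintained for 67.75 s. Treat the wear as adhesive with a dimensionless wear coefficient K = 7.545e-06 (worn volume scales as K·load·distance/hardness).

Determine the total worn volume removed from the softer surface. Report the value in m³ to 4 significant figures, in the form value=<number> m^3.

All working math keeps exact precision; the intermediates are printed rounded; one last rounding to 4 significant digits.
Convert: Sliding speed v = 127.2 mm/s = 0.1272 m/s. The distance L = v·t = 0.1272 m/s × 67.75 s = 8.618 m.
Convert: Hardness H = 0.9499 GPa = 9.499e+08 Pa.
Expressed in SI base units: W = 1307 N, H = 9.499e+08 Pa, K = 7.545e-06.
By Archard's law, V = K·W·L/H = 7.545e-06 · 1307 · 8.618 / 9.499e+08 = 8.947e-11 m³.

value=8.947e-11 m^3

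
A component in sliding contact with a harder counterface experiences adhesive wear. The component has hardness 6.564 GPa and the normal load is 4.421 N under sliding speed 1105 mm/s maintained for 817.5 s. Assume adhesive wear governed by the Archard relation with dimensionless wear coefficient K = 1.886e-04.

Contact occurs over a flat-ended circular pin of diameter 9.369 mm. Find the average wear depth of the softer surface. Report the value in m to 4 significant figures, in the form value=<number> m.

value=1.664e-06 m

The intermediates are shown rounded, and each operation keeps full float precision; a single final rounding, at four significant figures.
Sliding speed v = 1105 mm/s = 1.105 m/s. Distance L = v·t = 1.105 m/s × 817.5 s = 903.3 m.
Hardness H = 6.564 GPa = 6.564e+09 Pa.
Pin diameter d = 9.369 mm = 0.009369 m. Contact area A = π·d²/4 = π·(0.009369 m)²/4 = 6.894e-05 m².
In SI base units: W = 4.421 N, H = 6.564e+09 Pa, K = 1.886e-04.
Archard volume V = K·W·L/H = 1.886e-04 · 4.421 · 903.3 / 6.564e+09 = 1.147e-10 m³.
Depth h = V/A = 1.147e-10 / 6.894e-05 = 1.664e-06 m.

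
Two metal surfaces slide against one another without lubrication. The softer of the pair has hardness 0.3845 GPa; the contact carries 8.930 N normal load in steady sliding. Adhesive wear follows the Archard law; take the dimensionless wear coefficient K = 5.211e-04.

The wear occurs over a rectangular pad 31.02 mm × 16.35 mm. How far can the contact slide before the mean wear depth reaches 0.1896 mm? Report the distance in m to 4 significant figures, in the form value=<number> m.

Printed values are rounded, and all working math runs at full float precision, and one final rounding: four significant figures.
Convert: Hardness H = 0.3845 GPa = 3.845e+08 Pa.
Convert: Pad sides 31.02 mm × 16.35 mm = 0.03102 m × 0.01635 m. Contact area A = 0.03102 m × 0.01635 m = 5.072e-04 m².
Convert: Depth limit h_lim = 0.1896 mm = 1.896e-04 m.
In SI base units: W = 8.930 N, H = 3.845e+08 Pa, K = 5.211e-04.
Wearable volume V_lim = h_lim·A = 1.896e-04 · 5.072e-04 = 9.616e-08 m³.
Inverting, life L = V_lim·H/(K·W) = 9.616e-08 · 3.845e+08 / (5.211e-04 · 8.930) = 7946 m.

value=7946 m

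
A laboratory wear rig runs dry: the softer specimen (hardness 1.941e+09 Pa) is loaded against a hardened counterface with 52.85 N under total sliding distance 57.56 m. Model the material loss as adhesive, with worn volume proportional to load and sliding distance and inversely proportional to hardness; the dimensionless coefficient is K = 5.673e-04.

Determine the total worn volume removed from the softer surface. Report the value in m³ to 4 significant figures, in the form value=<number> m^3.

Each operation keeps exact precision; quoted intermediates are rounded — one final rounding: 4 significant figures.
Working in SI base units: W = 52.85 N, H = 1.941e+09 Pa, K = 5.673e-04.
Volume removed: V = K·W·L/H = 5.673e-04 · 52.85 · 57.56 / 1.941e+09 = 8.891e-10 m³.

value=8.891e-10 m^3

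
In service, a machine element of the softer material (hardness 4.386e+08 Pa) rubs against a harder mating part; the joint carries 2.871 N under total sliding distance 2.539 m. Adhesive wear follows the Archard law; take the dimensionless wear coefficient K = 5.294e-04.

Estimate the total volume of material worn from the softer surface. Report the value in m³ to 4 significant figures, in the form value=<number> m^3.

value=8.799e-12 m^3

All arithmetic runs at full precision. Printed values are rounded. Rounded once at the end: 4 significant digits.
Collected in SI base units: W = 2.871 N, H = 4.386e+08 Pa, K = 5.294e-04.
Volume removed: V = K·W·L/H = 5.294e-04 · 2.871 · 2.539 / 4.386e+08 = 8.799e-12 m³.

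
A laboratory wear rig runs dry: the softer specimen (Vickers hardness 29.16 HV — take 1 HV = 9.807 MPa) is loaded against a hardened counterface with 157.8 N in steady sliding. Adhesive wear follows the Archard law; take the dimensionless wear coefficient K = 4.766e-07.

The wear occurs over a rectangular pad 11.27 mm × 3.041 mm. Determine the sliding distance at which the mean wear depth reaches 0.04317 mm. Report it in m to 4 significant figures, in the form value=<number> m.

value=5626 m

All working math keeps full float precision. Intermediate values are shown rounded, and rounded just once to four significant figures.
Hardness H = 29.16 HV × 9.807 MPa/HV = 286.0 MPa = 2.860e+08 Pa.
Pad sides 11.27 mm × 3.041 mm = 0.01127 m × 0.003041 m. Contact area A = 0.01127 m × 0.003041 m = 3.427e-05 m².
Depth limit h_lim = 0.04317 mm = 4.317e-05 m.
Working in SI base units: W = 157.8 N, H = 2.860e+08 Pa, K = 4.766e-07.
Limit volume V_lim = h_lim·A = 4.317e-05 · 3.427e-05 = 1.480e-09 m³.
Sliding life L = V_lim·H/(K·W) = 1.480e-09 · 2.860e+08 / (4.766e-07 · 157.8) = 5626 m.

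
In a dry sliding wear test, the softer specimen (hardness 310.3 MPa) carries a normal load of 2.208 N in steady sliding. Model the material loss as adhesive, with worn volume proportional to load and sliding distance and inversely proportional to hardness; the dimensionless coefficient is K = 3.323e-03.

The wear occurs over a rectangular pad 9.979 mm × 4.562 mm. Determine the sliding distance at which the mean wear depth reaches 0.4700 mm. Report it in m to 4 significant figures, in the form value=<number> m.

The algebra runs at exact precision. Intermediate values are printed rounded, and one last rounding: 4 significant figures.
Convert: Hardness H = 310.3 MPa = 3.103e+08 Pa.
Convert: Pad sides 9.979 mm × 4.562 mm = 0.009979 m × 0.004562 m. Contact area A = 0.009979 m × 0.004562 m = 4.552e-05 m².
Convert: Depth limit h_lim = 0.4700 mm = 4.700e-04 m.
Expressed in SI base units: W = 2.208 N, H = 3.103e+08 Pa, K = 3.323e-03.
Volume at the limit: V_lim = h_lim·A = 4.700e-04 · 4.552e-05 = 2.140e-08 m³.
So the life L = V_lim·H/(K·W) = 2.140e-08 · 3.103e+08 / (3.323e-03 · 2.208) = 904.9 m.

value=904.9 m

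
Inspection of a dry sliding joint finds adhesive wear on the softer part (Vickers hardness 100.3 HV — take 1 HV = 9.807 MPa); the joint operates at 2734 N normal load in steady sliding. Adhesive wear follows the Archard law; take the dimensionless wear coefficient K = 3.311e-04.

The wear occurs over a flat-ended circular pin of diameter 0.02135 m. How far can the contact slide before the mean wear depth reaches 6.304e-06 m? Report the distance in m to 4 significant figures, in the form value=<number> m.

Every step keeps exact precision — the intermediates appear rounded; rounded once at the end to 4 significant digits.
Convert: Hardness H = 100.3 HV × 9.807 MPa/HV = 983.6 MPa = 9.836e+08 Pa.
Convert: Contact area A = π·d²/4 = π·(0.02135 m)²/4 = 3.580e-04 m².
In SI base units, W = 2734 N, H = 9.836e+08 Pa, K = 3.311e-04.
Allowed volume V_lim = h_lim·A = 6.304e-06 · 3.580e-04 = 2.257e-09 m³.
Inverting, life L = V_lim·H/(K·W) = 2.257e-09 · 9.836e+08 / (3.311e-04 · 2734) = 2.452 m.

value=2.452 m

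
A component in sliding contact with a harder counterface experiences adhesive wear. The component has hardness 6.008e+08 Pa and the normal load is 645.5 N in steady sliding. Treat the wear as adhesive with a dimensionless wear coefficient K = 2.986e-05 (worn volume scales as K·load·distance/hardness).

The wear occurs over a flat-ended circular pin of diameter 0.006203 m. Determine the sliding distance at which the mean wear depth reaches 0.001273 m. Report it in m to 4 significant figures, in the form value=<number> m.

value=1199 m

Intermediate values are displayed rounded — each operation maintains full precision, and a single final rounding: 4 significant figures.
Convert: Contact area A = π·d²/4 = π·(0.006203 m)²/4 = 3.022e-05 m².
Expressed in SI base units: W = 645.5 N, H = 6.008e+08 Pa, K = 2.986e-05.
At the depth limit, V_lim = h_lim·A = 0.001273 · 3.022e-05 = 3.847e-08 m³.
Life L = V_lim·H/(K·W) = 3.847e-08 · 6.008e+08 / (2.986e-05 · 645.5) = 1199 m.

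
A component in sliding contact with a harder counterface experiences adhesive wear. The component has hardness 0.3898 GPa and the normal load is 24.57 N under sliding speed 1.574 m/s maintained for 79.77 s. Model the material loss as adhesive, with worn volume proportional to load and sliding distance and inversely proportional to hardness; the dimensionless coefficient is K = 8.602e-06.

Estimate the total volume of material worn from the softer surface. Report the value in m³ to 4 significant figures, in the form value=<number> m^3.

value=6.808e-11 m^3

All working math carries exact precision, and intermediate values are printed rounded; one final rounding to four significant digits.
Total distance L = v·t = 1.574 m/s × 79.77 s = 125.6 m.
Hardness H = 0.3898 GPa = 3.898e+08 Pa.
Expressed in SI base units: W = 24.57 N, H = 3.898e+08 Pa, K = 8.602e-06.
By Archard's law, V = K·W·L/H = 8.602e-06 · 24.57 · 125.6 / 3.898e+08 = 6.808e-11 m³.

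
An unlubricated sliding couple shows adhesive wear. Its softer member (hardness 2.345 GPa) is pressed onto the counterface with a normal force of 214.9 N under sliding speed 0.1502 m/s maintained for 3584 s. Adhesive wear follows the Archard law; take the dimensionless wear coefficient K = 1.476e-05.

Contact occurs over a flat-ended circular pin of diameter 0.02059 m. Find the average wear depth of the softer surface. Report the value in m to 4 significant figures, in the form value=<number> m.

value=2.187e-06 m

The computation keeps full float precision — intermediate values are printed rounded, and one last rounding to four significant figures.
Convert: Total distance L = v·t = 0.1502 m/s × 3584 s = 538.3 m.
Convert: Hardness H = 2.345 GPa = 2.345e+09 Pa.
Convert: Contact area A = π·d²/4 = π·(0.02059 m)²/4 = 3.330e-04 m².
As SI base values: W = 214.9 N, H = 2.345e+09 Pa, K = 1.476e-05.
Archard volume V = K·W·L/H = 1.476e-05 · 214.9 · 538.3 / 2.345e+09 = 7.281e-10 m³.
Depth of wear h = V/A = 7.281e-10 / 3.330e-04 = 2.187e-06 m.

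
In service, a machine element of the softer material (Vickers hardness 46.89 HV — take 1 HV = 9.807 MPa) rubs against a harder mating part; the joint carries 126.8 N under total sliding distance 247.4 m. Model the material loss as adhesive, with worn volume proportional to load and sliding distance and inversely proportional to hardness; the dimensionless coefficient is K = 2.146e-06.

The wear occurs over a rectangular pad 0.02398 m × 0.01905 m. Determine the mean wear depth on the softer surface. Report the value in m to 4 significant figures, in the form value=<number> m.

The algebra maintains exact precision. Intermediate values are shown rounded. Rounded once at the end, at 4 significant figures.
Convert: Hardness H = 46.89 HV × 9.807 MPa/HV = 459.9 MPa = 4.599e+08 Pa.
Convert: Contact area A = 0.02398 m × 0.01905 m = 4.568e-04 m².
As SI base values: W = 126.8 N, H = 4.599e+08 Pa, K = 2.146e-06.
Worn volume V = K·W·L/H = 2.146e-06 · 126.8 · 247.4 / 4.599e+08 = 1.464e-10 m³.
Average depth h = V/A = 1.464e-10 / 4.568e-04 = 3.205e-07 m.

value=3.205e-07 m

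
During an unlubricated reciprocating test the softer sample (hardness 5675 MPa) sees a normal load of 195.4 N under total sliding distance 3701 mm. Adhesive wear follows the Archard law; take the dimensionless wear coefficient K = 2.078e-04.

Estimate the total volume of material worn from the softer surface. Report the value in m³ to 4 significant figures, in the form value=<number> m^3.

All arithmetic keeps full precision, and intermediate values appear rounded, and one final rounding: four significant figures.
The distance L = 3701 mm = 3.701 m.
Hardness H = 5675 MPa = 5.675e+09 Pa.
Restated in SI base units: W = 195.4 N, H = 5.675e+09 Pa, K = 2.078e-04.
Apply Archard: V = K·W·L/H = 2.078e-04 · 195.4 · 3.701 / 5.675e+09 = 2.648e-11 m³.

value=2.648e-11 m^3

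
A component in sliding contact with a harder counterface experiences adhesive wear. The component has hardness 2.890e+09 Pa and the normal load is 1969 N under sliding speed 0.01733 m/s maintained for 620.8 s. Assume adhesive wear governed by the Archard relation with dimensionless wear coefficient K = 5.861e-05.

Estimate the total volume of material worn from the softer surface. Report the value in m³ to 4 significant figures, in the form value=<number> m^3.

Intermediates are shown rounded; all arithmetic carries exact precision, and a single final rounding to four significant digits.
Convert: Distance covered L = v·t = 0.01733 m/s × 620.8 s = 10.76 m.
In SI base units: W = 1969 N, H = 2.890e+09 Pa, K = 5.861e-05.
Archard relation: V = K·W·L/H = 5.861e-05 · 1969 · 10.76 / 2.890e+09 = 4.296e-10 m³.

value=4.296e-10 m^3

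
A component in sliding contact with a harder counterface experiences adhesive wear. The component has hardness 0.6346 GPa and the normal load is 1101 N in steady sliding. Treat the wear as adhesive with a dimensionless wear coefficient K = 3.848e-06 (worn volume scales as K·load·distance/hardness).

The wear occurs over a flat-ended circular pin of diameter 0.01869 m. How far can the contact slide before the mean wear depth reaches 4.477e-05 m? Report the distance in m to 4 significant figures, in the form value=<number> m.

All arithmetic maintains full float precision — the intermediates appear rounded, and rounded just once, at four significant figures.
Hardness H = 0.6346 GPa = 6.346e+08 Pa.
Contact area A = π·d²/4 = π·(0.01869 m)²/4 = 2.744e-04 m².
In SI base units: W = 1101 N, H = 6.346e+08 Pa, K = 3.848e-06.
Volume at the limit: V_lim = h_lim·A = 4.477e-05 · 2.744e-04 = 1.228e-08 m³.
Inverting, life L = V_lim·H/(K·W) = 1.228e-08 · 6.346e+08 / (3.848e-06 · 1101) = 1840 m.

value=1840 m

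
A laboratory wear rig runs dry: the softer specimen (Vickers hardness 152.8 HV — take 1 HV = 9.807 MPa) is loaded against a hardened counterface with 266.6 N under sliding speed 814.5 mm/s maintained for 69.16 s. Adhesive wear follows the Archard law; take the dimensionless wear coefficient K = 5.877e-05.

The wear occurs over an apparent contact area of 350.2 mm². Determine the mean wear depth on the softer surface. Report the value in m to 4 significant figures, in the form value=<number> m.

Every step runs at full float precision, and quoted intermediates are rounded — a lone final rounding: four significant figures.
Sliding speed v = 814.5 mm/s = 0.8145 m/s. Total distance L = v·t = 0.8145 m/s × 69.16 s = 56.33 m.
Hardness H = 152.8 HV × 9.807 MPa/HV = 1499 MPa = 1.499e+09 Pa.
Contact area A = 350.2 mm² = 3.502e-04 m².
As SI base values: W = 266.6 N, H = 1.499e+09 Pa, K = 5.877e-05.
The Archard volume V = K·W·L/H = 5.877e-05 · 266.6 · 56.33 / 1.499e+09 = 5.890e-10 m³.
Average depth h = V/A = 5.890e-10 / 3.502e-04 = 1.682e-06 m.

value=1.682e-06 m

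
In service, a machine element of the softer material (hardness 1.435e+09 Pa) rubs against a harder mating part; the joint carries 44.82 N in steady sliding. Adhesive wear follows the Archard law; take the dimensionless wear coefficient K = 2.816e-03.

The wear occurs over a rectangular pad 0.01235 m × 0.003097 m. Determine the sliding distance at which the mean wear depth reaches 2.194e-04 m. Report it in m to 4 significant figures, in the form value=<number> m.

The algebra carries full precision, and printed values are rounded — rounded once at the end, at 4 significant digits.
Convert: Contact area A = 0.01235 m × 0.003097 m = 3.825e-05 m².
Working in SI base units: W = 44.82 N, H = 1.435e+09 Pa, K = 2.816e-03.
Permissible volume V_lim = h_lim·A = 2.194e-04 · 3.825e-05 = 8.392e-09 m³.
Sliding life L = V_lim·H/(K·W) = 8.392e-09 · 1.435e+09 / (2.816e-03 · 44.82) = 95.41 m.

value=95.41 m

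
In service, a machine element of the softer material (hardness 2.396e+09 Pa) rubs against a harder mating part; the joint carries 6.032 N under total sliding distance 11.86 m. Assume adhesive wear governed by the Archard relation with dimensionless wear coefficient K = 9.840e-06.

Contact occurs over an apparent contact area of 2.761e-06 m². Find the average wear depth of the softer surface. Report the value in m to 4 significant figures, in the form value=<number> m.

Each operation holds exact precision; the intermediates are printed rounded — rounded once at the end, at four significant digits.
In SI base units, W = 6.032 N, H = 2.396e+09 Pa, K = 9.840e-06.
Apply Archard: V = K·W·L/H = 9.840e-06 · 6.032 · 11.86 / 2.396e+09 = 2.938e-13 m³.
Average depth h = V/A = 2.938e-13 / 2.761e-06 = 1.064e-07 m.

value=1.064e-07 m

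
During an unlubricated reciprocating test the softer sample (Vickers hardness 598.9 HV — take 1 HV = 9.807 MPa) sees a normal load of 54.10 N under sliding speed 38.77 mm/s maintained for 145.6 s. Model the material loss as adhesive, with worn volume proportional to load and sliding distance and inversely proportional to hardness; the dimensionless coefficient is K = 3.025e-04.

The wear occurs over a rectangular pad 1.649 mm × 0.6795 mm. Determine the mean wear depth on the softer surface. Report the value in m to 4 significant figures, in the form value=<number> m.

value=1.404e-05 m

Intermediates are displayed rounded. The computation runs at exact precision — a single final rounding: four significant figures.
Sliding speed v = 38.77 mm/s = 0.03877 m/s. Sliding distance L = v·t = 0.03877 m/s × 145.6 s = 5.645 m.
Hardness H = 598.9 HV × 9.807 MPa/HV = 5873 MPa = 5.873e+09 Pa.
Pad sides 1.649 mm × 0.6795 mm = 1.649e-03 m × 6.795e-04 m. Contact area A = 1.649e-03 m × 6.795e-04 m = 1.120e-06 m².
Expressed in SI base units: W = 54.10 N, H = 5.873e+09 Pa, K = 3.025e-04.
Volume removed: V = K·W·L/H = 3.025e-04 · 54.10 · 5.645 / 5.873e+09 = 1.573e-11 m³.
Mean depth h = V/A = 1.573e-11 / 1.120e-06 = 1.404e-05 m.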